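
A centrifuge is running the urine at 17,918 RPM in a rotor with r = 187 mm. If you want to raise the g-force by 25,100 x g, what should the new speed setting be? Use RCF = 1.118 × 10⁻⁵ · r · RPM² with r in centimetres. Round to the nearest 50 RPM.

r = 187 mm = 18.7 cm
Current RCF = 1.118 × 10⁻⁵ × 18.7 × (17918)² = 1.118 × 10⁻⁵ × 18.7 × 321,054,724 ≈ 67,121.6 × g
Target RCF = 67,121.6 + 25,100 = 92,221.6 × g
N² = 92,221.6 / (20.9066 × 10⁻⁵) = 441,112,376
N ≈ √441,112,376 ≈ 21,002.7

21000 RPM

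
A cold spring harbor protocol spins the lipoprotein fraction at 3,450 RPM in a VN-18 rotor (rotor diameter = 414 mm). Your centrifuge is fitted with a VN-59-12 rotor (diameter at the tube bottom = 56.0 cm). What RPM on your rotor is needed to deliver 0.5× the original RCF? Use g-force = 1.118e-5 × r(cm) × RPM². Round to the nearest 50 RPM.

≈ 2100 RPM

Original rotor: r = 414 mm / 2 = 207 mm = 20.7 cm
RCF_original = 1.118 × 10⁻⁵ × 20.7 × (3450)² = 1.118 × 10⁻⁵ × 20.7 × 11,902,500 ≈ 2,754.5 × g
Target RCF = 0.5 × 2,754.5 ≈ 1,377.2 × g
Your rotor: r = 56.0 / 2 = 28 cm
1,377.2 = 1.118 × 10⁻⁵ × 28 × N²
N² = 1,377.2 / (31.304 × 10⁻⁵) = 4,399,438
N ≈ √4,399,438 ≈ 2,097.5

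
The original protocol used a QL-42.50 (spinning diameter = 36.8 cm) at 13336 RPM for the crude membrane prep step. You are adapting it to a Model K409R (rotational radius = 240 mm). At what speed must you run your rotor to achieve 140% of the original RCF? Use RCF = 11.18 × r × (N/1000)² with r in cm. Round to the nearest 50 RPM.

13800 RPM

Original rotor: r = 36.8 / 2 = 18.4 cm
RCF_original = 11.18 × 18.4 × (13.336)² = 11.18 × 18.4 × 177.848896 ≈ 36,585.7 × g
Target RCF = 1.4 × 36,585.7 ≈ 51,220 × g
Your rotor: r = 240 mm = 24.0 cm
51,220 = 11.18 × 24 × (N/1000)²
(N/1000)² = 51,220 / 268.32 = 190.8915
N = 1000 × √190.8915 ≈ 13,816.3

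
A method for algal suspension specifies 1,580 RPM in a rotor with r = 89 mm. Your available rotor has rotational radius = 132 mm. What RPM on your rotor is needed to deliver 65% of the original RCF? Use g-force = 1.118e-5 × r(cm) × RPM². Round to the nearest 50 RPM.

Original rotor: r = 89 mm = 8.9 cm
RCF_original = 1.118 × 10⁻⁵ × 8.9 × (1580)² = 1.118 × 10⁻⁵ × 8.9 × 2,496,400 ≈ 248.4 × g
Target RCF = 0.65 × 248.4 ≈ 161.5 × g
Your rotor: r = 132 mm = 13.2 cm
161.5 = 1.118 × 10⁻⁵ × 13.2 × N²
N² = 161.5 / (14.7576 × 10⁻⁵) = 1,094,351
N ≈ √1,094,351 ≈ 1,046.1

1050 RPM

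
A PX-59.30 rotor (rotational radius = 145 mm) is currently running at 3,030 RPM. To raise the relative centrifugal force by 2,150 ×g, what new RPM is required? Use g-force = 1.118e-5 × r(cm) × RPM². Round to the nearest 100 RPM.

≈ 4700 RPM

r = 145 mm = 14.5 cm
Current RCF = 1.118 × 10⁻⁵ × 14.5 × (3030)² = 1.118 × 10⁻⁵ × 14.5 × 9,180,900 ≈ 1,488.3 × g
Target RCF = 1,488.3 + 2,150 = 3,638.3 × g
N² = 3,638.3 / (16.211 × 10⁻⁵) = 22,443,403
N ≈ √22,443,403 ≈ 4,737.4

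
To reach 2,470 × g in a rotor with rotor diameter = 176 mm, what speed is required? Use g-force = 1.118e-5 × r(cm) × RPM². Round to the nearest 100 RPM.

r = 176 mm / 2 = 88 mm = 8.8 cm
RCF = 1.118 × 10⁻⁵ × r × N²
2,470 = 1.118 × 10⁻⁵ × 8.8 × N²
N² = 2,470 / (9.8384 × 10⁻⁵) = 25,105,708
N ≈ √25,105,708 ≈ 5,010.6

≈ 5000 RPM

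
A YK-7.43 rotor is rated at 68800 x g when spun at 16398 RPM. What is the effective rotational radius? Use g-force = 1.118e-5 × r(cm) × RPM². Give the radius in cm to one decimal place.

68800 = 1.118 × 10⁻⁵ × r × (16398)²
r = 68800 / (1.118 × 10⁻⁵ × 268,894,404) = 68800 / 3006.239 ≈ 22.886 cm

≈ 22.9 cm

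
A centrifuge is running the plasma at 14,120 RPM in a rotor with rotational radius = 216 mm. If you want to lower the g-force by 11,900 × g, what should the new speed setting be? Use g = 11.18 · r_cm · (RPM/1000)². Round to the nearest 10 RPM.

r = 216 mm = 21.6 cm
Current RCF = 11.18 × 21.6 × (14.12)² = 11.18 × 21.6 × 199.3744 ≈ 48,146.5 × g
Target RCF = 48,146.5 − 11,900 = 36,246.5 × g
(N/1000)² = 36,246.5 / 241.488 = 150.0965
N = 1000 × √150.0965 ≈ 12,251.4

N₂ ≈ 12250 RPM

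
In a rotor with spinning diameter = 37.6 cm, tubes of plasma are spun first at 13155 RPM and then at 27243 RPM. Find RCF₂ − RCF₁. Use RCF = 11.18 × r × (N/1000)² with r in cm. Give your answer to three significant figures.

≈ 120000 g

r = 37.6 / 2 = 18.8 cm
RCF₁ = 11.18 × 18.8 × (13.155)² = 11.18 × 18.8 × 173.054025 ≈ 36,373.2 × g
RCF₂ = 11.18 × 18.8 × (27.243)² = 11.18 × 18.8 × 742.181049 ≈ 155,994.6 × g
Increase = 155,994.6 − 36,373.2 = 119,621.4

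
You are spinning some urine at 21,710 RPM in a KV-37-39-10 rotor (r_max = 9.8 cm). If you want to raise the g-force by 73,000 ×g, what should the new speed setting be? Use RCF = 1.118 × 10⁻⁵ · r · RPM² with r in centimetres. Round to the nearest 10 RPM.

Current RCF = 1.118 × 10⁻⁵ × 9.8 × (21710)² = 1.118 × 10⁻⁵ × 9.8 × 471,324,100 ≈ 51,640.2 × g
Target RCF = 51,640.2 + 73,000 = 124,640.2 × g
N² = 124,640.2 / (10.9564 × 10⁻⁵) = 1,137,601,767
N ≈ √1,137,601,767 ≈ 33,728.4

33730 RPM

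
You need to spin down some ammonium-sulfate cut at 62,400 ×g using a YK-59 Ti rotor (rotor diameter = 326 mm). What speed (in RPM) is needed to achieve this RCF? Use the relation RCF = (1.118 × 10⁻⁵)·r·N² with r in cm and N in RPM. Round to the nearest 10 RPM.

r = 326 mm / 2 = 163 mm = 16.3 cm
62,400 = 1.118 × 10⁻⁵ × 16.3 × N²
N² = 62,400 / (18.2234 × 10⁻⁵) = 342,416,893
N ≈ √342,416,893 ≈ 18,504.5

≈ 18500 RPM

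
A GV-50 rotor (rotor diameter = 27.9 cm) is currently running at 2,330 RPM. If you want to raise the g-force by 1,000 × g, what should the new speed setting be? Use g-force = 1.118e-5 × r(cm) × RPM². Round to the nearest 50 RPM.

≈ 3450 RPM

r = 27.9 / 2 = 13.95 cm
Current RCF = 1.118 × 10⁻⁵ × 13.95 × (2330)² = 1.118 × 10⁻⁵ × 13.95 × 5,428,900 ≈ 846.7 × g
Target RCF = 846.7 + 1,000 = 1,846.7 × g
N² = 1,846.7 / (15.5961 × 10⁻⁵) = 11,840,781
N ≈ √11,840,781 ≈ 3,441.0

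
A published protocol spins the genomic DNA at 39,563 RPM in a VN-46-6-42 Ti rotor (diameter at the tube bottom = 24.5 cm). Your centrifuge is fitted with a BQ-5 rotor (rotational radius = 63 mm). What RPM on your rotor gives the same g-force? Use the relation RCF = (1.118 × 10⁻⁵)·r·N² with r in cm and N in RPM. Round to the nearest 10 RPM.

Original rotor: r = 24.5 / 2 = 12.25 cm
RCF_original = 1.118 × 10⁻⁵ × 12.25 × (39563)² = 1.118 × 10⁻⁵ × 12.25 × 1,565,230,969 ≈ 214,366.2 × g
Your rotor: r = 63 mm = 6.3 cm
214,366.2 = 1.118 × 10⁻⁵ × 6.3 × N²
N² = 214,366.2 / (7.0434 × 10⁻⁵) = 3,043,504,557
N ≈ √3,043,504,557 ≈ 55,168.0

≈ 55170 RPM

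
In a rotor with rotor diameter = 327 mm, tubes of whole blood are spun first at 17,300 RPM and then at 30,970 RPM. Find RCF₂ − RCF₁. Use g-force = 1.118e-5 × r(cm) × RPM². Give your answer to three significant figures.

r = 327 mm / 2 = 163.5 mm = 16.35 cm
RCF₁ = 1.118 × 10⁻⁵ × 16.35 × (17300)² = 1.118 × 10⁻⁵ × 16.35 × 299,290,000 ≈ 54,708.1 × g
RCF₂ = 1.118 × 10⁻⁵ × 16.35 × (30970)² = 1.118 × 10⁻⁵ × 16.35 × 959,140,900 ≈ 175,324.2 × g
Increase = 175,324.2 − 54,708.1 = 120,616.1

≈ 121000 g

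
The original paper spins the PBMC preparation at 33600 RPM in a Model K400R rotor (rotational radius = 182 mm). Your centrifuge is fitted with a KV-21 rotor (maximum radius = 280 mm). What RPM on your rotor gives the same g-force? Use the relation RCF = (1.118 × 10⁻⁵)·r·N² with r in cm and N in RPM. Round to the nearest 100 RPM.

27100 RPM

Original rotor: r = 182 mm = 18.2 cm
RCF_original = 1.118 × 10⁻⁵ × 18.2 × (33600)² = 1.118 × 10⁻⁵ × 18.2 × 1,128,960,000 ≈ 229,716.3 × g
Your rotor: r = 280 mm = 28.0 cm
229,716.3 = 1.118 × 10⁻⁵ × 28 × N²
N² = 229,716.3 / (31.304 × 10⁻⁵) = 733,824,112
N ≈ √733,824,112 ≈ 27,089.2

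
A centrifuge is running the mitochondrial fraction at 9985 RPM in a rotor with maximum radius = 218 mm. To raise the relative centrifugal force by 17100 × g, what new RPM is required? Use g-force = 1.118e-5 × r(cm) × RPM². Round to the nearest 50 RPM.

r = 218 mm = 21.8 cm
Current RCF = 1.118 × 10⁻⁵ × 21.8 × (9985)² = 1.118 × 10⁻⁵ × 21.8 × 99,700,225 ≈ 24,299.3 × g
Target RCF = 24,299.3 + 17,100 = 41,399.3 × g
N² = 41,399.3 / (24.3724 × 10⁻⁵) = 169,861,401
N ≈ √169,861,401 ≈ 13,033.1

13050 RPM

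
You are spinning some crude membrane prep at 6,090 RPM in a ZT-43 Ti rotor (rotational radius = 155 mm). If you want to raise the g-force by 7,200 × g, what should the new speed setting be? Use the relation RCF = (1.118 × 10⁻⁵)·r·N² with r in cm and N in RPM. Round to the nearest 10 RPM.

r = 155 mm = 15.5 cm
Current RCF = 1.118 × 10⁻⁵ × 15.5 × (6090)² = 1.118 × 10⁻⁵ × 15.5 × 37,088,100 ≈ 6,427 × g
Target RCF = 6,427 + 7,200 = 13,627 × g
N² = 13,627 / (17.329 × 10⁻⁵) = 78,636,967
N ≈ √78,636,967 ≈ 8,867.7

N₂ ≈ 8870 RPM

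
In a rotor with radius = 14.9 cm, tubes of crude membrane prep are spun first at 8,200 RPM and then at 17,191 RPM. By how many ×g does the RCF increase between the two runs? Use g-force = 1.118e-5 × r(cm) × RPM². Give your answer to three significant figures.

RCF₁ = 1.118 × 10⁻⁵ × 14.9 × (8200)² = 1.118 × 10⁻⁵ × 14.9 × 67,240,000 ≈ 11,201 × g
RCF₂ = 1.118 × 10⁻⁵ × 14.9 × (17191)² = 1.118 × 10⁻⁵ × 14.9 × 295,530,481 ≈ 49,230.1 × g
Increase = 49,230.1 − 11,201 = 38,029.1

38000 ×g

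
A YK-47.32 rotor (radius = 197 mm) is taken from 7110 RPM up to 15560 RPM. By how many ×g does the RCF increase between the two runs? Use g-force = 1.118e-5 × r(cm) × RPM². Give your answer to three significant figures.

≈ 42200 ×g

r = 197 mm = 19.7 cm
RCF₁ = 1.118 × 10⁻⁵ × 19.7 × (7110)² = 1.118 × 10⁻⁵ × 19.7 × 50,552,100 ≈ 11,133.9 × g
RCF₂ = 1.118 × 10⁻⁵ × 19.7 × (15560)² = 1.118 × 10⁻⁵ × 19.7 × 242,113,600 ≈ 53,324.6 × g
Increase = 53,324.6 − 11,133.9 = 42,190.7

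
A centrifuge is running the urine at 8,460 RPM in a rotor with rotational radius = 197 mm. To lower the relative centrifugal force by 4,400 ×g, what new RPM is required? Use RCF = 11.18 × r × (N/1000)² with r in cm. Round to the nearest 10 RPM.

N₂ ≈ 7180 RPM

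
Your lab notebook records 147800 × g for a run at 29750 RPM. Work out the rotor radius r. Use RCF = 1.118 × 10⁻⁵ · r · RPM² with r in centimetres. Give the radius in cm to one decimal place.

14.9 cm

RCF = 1.118 × 10⁻⁵ × r × N²
147800 = 1.118 × 10⁻⁵ × r × (29750)²
r = 147800 / (1.118 × 10⁻⁵ × 885,062,500) = 147800 / 9894.999 ≈ 14.937 cm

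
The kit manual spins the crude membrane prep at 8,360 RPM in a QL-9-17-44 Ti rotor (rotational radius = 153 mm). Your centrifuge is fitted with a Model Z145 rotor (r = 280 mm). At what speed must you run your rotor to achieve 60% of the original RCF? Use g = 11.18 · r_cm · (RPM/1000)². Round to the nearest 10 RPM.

4790 RPM

Original rotor: r = 153 mm = 15.3 cm
RCF = 11.18 × r × (N/1000)²
RCF_original = 11.18 × 15.3 × (8.36)² = 11.18 × 15.3 × 69.8896 ≈ 11,954.9 × g
Target RCF = 0.6 × 11,954.9 ≈ 7,172.9 × g
Your rotor: r = 280 mm = 28.0 cm
7,172.9 = 11.18 × 28 × (N/1000)²
(N/1000)² = 7,172.9 / 313.04 = 22.91369
N = 1000 × √22.91369 ≈ 4,786.8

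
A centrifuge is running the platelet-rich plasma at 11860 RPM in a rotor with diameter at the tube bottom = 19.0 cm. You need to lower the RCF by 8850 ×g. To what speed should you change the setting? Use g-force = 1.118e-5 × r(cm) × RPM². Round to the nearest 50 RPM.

N₂ ≈ 7550 RPM

r = 19.0 / 2 = 9.5 cm
Current RCF = 1.118 × 10⁻⁵ × 9.5 × (11860)² = 1.118 × 10⁻⁵ × 9.5 × 140,659,600 ≈ 14,939.5 × g
Target RCF = 14,939.5 − 8,850 = 6,089.5 × g
N² = 6,089.5 / (10.621 × 10⁻⁵) = 57,334,526
N ≈ √57,334,526 ≈ 7,572.0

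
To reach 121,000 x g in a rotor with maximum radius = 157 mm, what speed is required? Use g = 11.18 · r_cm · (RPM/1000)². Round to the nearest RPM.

26256 RPM

r = 157 mm = 15.7 cm
RCF = 11.18 × r × (N/1000)²
121,000 = 11.18 × 15.7 × (N/1000)²
(N/1000)² = 121,000 / 175.526 = 689.3566
N = 1000 × √689.3566 ≈ 26,255.6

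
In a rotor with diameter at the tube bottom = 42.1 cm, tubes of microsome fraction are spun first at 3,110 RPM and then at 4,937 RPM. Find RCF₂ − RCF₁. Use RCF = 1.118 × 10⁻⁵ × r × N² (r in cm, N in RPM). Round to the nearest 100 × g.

3500 × g

r = 42.1 / 2 = 21.05 cm
RCF₁ = 1.118 × 10⁻⁵ × 21.05 × (3110)² = 1.118 × 10⁻⁵ × 21.05 × 9,672,100 ≈ 2,276.2 × g
RCF₂ = 1.118 × 10⁻⁵ × 21.05 × (4937)² = 1.118 × 10⁻⁵ × 21.05 × 24,373,969 ≈ 5,736.1 × g
Increase = 5,736.1 − 2,276.2 = 3,459.9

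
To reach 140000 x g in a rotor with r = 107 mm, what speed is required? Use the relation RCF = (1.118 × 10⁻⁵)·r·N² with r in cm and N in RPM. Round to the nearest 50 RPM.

34200 RPM

r = 107 mm = 10.7 cm
140,000 = 1.118 × 10⁻⁵ × 10.7 × N²
N² = 140,000 / (11.9626 × 10⁻⁵) = 1,170,314,146
N ≈ √1,170,314,146 ≈ 34,209.9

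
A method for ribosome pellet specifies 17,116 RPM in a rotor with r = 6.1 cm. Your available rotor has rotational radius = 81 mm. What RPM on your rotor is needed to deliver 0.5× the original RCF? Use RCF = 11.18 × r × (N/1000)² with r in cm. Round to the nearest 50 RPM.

RCF_original = 11.18 × 6.1 × (17.116)² = 11.18 × 6.1 × 292.957456 ≈ 19,979.1 × g
Target RCF = 0.5 × 19,979.1 ≈ 9,989.5 × g
Your rotor: r = 81 mm = 8.1 cm
9,989.5 = 11.18 × 8.1 × (N/1000)²
(N/1000)² = 9,989.5 / 90.558 = 110.3105
N = 1000 × √110.3105 ≈ 10,502.9

10500 RPM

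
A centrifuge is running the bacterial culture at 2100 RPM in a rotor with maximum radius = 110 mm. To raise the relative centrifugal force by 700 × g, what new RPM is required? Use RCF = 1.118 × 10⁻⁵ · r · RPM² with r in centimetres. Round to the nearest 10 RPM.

r = 110 mm = 11.0 cm
Current RCF = 1.118 × 10⁻⁵ × 11 × (2100)² = 1.118 × 10⁻⁵ × 11 × 4,410,000 ≈ 542.3 × g
Target RCF = 542.3 + 700 = 1,242.3 × g
N² = 1,242.3 / (12.298 × 10⁻⁵) = 10,101,643
N ≈ √10,101,643 ≈ 3,178.3

≈ 3180 RPM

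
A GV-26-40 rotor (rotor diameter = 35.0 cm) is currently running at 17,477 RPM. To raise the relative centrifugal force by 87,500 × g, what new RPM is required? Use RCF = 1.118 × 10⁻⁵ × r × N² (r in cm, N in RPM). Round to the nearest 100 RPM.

≈ 27400 RPM

r = 35.0 / 2 = 17.5 cm
Current RCF = 1.118 × 10⁻⁵ × 17.5 × (17477)² = 1.118 × 10⁻⁵ × 17.5 × 305,445,529 ≈ 59,760.4 × g
Target RCF = 59,760.4 + 87,500 = 147,260.4 × g
N² = 147,260.4 / (19.565 × 10⁻⁵) = 752,672,630
N ≈ √752,672,630 ≈ 27,434.9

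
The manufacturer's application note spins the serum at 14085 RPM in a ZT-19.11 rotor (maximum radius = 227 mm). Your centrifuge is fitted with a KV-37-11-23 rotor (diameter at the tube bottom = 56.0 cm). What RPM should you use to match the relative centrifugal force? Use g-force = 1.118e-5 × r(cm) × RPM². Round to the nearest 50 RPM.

≈ 12700 RPM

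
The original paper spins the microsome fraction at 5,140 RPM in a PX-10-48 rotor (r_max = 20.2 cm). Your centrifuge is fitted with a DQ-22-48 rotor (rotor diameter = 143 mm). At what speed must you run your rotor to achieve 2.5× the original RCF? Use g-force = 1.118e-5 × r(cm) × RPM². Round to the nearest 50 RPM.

13650 RPM

RCF_original = 1.118 × 10⁻⁵ × 20.2 × (5140)² = 1.118 × 10⁻⁵ × 20.2 × 26,419,600 ≈ 5,966.5 × g
Target RCF = 2.5 × 5,966.5 ≈ 14,916.2 × g
Your rotor: r = 143 mm / 2 = 71.5 mm = 7.15 cm
14,916.2 = 1.118 × 10⁻⁵ × 7.15 × N²
N² = 14,916.2 / (7.9937 × 10⁻⁵) = 186,599,447
N ≈ √186,599,447 ≈ 13,660.1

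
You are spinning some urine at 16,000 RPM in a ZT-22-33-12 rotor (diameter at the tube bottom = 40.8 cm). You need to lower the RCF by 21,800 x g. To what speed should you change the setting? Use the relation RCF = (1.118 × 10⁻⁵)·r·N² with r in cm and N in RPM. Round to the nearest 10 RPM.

12670 RPM

r = 40.8 / 2 = 20.4 cm
Current RCF = 1.118 × 10⁻⁵ × 20.4 × (16000)² = 1.118 × 10⁻⁵ × 20.4 × 256,000,000 ≈ 58,386.4 × g
Target RCF = 58,386.4 − 21,800 = 36,586.4 × g
N² = 36,586.4 / (22.8072 × 10⁻⁵) = 160,416,009
N ≈ √160,416,009 ≈ 12,665.5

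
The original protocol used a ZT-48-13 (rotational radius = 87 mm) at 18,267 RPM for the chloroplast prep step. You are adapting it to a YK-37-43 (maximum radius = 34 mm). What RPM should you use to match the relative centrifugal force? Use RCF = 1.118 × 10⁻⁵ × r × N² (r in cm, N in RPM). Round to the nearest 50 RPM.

≈ 29200 RPM

Original rotor: r = 87 mm = 8.7 cm
RCF_original = 1.118 × 10⁻⁵ × 8.7 × (18267)² = 1.118 × 10⁻⁵ × 8.7 × 333,683,289 ≈ 32,456 × g
Your rotor: r = 34 mm = 3.4 cm
32,456 = 1.118 × 10⁻⁵ × 3.4 × N²
N² = 32,456 / (3.8012 × 10⁻⁵) = 853,835,631
N ≈ √853,835,631 ≈ 29,220.5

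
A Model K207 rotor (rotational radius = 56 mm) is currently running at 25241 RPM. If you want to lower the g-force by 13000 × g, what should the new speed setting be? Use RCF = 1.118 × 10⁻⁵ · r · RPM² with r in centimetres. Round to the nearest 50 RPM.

≈ 20700 RPM

r = 56 mm = 5.6 cm
Current RCF = 1.118 × 10⁻⁵ × 5.6 × (25241)² = 1.118 × 10⁻⁵ × 5.6 × 637,108,081 ≈ 39,888.1 × g
Target RCF = 39,888.1 − 13,000 = 26,888.1 × g
N² = 26,888.1 / (6.2608 × 10⁻⁵) = 429,467,480
N ≈ √429,467,480 ≈ 20,723.6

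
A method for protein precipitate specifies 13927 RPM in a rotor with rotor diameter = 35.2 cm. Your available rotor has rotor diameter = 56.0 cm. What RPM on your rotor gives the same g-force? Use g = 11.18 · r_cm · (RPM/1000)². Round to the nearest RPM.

Original rotor: r = 35.2 / 2 = 17.6 cm
RCF_original = 11.18 × 17.6 × (13.927)² = 11.18 × 17.6 × 193.961329 ≈ 38,165.4 × g
Your rotor: r = 56.0 / 2 = 28 cm
38,165.4 = 11.18 × 28 × (N/1000)²
(N/1000)² = 38,165.4 / 313.04 = 121.9186
N = 1000 × √121.9186 ≈ 11,041.7

≈ 11042 RPM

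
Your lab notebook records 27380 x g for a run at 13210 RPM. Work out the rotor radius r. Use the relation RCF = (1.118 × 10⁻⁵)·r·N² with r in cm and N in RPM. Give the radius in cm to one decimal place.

27380 = 1.118 × 10⁻⁵ × r × (13210)²
r = 27380 / (1.118 × 10⁻⁵ × 174,504,100) = 27380 / 1950.956 ≈ 14.034 cm

r ≈ 14.0 cm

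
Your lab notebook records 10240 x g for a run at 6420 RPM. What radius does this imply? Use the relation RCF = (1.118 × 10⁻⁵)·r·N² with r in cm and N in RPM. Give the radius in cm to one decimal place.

r ≈ 22.2 cm

RCF = 1.118 × 10⁻⁵ × r × N²
10240 = 1.118 × 10⁻⁵ × r × (6420)²
r = 10240 / (1.118 × 10⁻⁵ × 41,216,400) = 10240 / 460.7994 ≈ 22.222 cm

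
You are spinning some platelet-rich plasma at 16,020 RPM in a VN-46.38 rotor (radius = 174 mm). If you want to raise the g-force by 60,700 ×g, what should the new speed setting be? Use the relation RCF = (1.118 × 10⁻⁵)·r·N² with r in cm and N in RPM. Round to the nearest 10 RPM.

≈ 23850 RPM

r = 174 mm = 17.4 cm
Current RCF = 1.118 × 10⁻⁵ × 17.4 × (16020)² = 1.118 × 10⁻⁵ × 17.4 × 256,640,400 ≈ 49,924.8 × g
Target RCF = 49,924.8 + 60,700 = 110,624.8 × g
N² = 110,624.8 / (19.4532 × 10⁻⁵) = 568,671,478
N ≈ √568,671,478 ≈ 23,846.8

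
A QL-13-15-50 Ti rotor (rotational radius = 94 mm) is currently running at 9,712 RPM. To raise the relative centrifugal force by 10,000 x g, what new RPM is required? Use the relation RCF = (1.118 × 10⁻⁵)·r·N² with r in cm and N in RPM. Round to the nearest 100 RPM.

N₂ ≈ 13800 RPM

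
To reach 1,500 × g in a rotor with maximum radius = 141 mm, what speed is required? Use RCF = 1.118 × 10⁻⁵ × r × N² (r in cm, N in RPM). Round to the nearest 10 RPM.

N ≈ 3080 RPM

r = 141 mm = 14.1 cm
1,500 = 1.118 × 10⁻⁵ × 14.1 × N²
N² = 1,500 / (15.7638 × 10⁻⁵) = 9,515,472
N ≈ √9,515,472 ≈ 3,084.7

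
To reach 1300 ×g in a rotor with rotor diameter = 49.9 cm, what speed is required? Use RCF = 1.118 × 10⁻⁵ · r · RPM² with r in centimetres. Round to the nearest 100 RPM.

r = 49.9 / 2 = 24.95 cm
RCF = 1.118 × 10⁻⁵ × r × N²
1,300 = 1.118 × 10⁻⁵ × 24.95 × N²
N² = 1,300 / (27.8941 × 10⁻⁵) = 4,660,484
N ≈ √4,660,484 ≈ 2,158.8

2200 RPM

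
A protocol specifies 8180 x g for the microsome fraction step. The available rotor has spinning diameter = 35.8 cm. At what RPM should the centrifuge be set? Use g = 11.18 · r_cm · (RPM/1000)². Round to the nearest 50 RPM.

r = 35.8 / 2 = 17.9 cm
8,180 = 11.18 × 17.9 × (N/1000)²
(N/1000)² = 8,180 / 200.122 = 40.87507
N = 1000 × √40.87507 ≈ 6,393.4

6400 RPM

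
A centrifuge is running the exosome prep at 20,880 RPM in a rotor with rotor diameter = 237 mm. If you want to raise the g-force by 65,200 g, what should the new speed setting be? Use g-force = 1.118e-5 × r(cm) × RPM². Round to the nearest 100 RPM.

30500 RPM

r = 237 mm / 2 = 118.5 mm = 11.85 cm
Current RCF = 1.118 × 10⁻⁵ × 11.85 × (20880)² = 1.118 × 10⁻⁵ × 11.85 × 435,974,400 ≈ 57,759.2 × g
Target RCF = 57,759.2 + 65,200 = 122,959.2 × g
N² = 122,959.2 / (13.2483 × 10⁻⁵) = 928,113,041
N ≈ √928,113,041 ≈ 30,464.9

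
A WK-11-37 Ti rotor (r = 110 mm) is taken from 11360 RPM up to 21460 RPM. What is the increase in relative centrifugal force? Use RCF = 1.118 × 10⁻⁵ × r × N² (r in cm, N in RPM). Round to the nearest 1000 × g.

r = 110 mm = 11.0 cm
RCF₁ = 1.118 × 10⁻⁵ × 11 × (11360)² = 1.118 × 10⁻⁵ × 11 × 129,049,600 ≈ 15,870.5 × g
RCF₂ = 1.118 × 10⁻⁵ × 11 × (21460)² = 1.118 × 10⁻⁵ × 11 × 460,531,600 ≈ 56,636.2 × g
Increase = 56,636.2 − 15,870.5 = 40,765.7

≈ 41000 x g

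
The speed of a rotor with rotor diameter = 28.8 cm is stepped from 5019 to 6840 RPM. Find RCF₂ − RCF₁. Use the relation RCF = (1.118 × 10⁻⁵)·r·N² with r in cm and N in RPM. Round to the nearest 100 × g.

≈ 3500 × g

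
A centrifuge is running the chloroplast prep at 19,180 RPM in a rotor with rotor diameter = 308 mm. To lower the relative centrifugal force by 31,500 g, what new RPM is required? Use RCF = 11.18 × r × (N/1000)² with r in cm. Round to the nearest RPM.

13598 RPM

r = 308 mm / 2 = 154 mm = 15.4 cm
Current RCF = 11.18 × 15.4 × (19.18)² = 11.18 × 15.4 × 367.8724 ≈ 63,337.3 × g
Target RCF = 63,337.3 − 31,500 = 31,837.3 × g
(N/1000)² = 31,837.3 / 172.172 = 184.9157
N = 1000 × √184.9157 ≈ 13,598.4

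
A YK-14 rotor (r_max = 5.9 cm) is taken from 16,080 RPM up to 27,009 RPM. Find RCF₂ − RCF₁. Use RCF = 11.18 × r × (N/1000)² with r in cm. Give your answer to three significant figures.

≈ 31100 ×g

RCF₁ = 11.18 × 5.9 × (16.08)² = 11.18 × 5.9 × 258.5664 ≈ 17,055.6 × g
RCF₂ = 11.18 × 5.9 × (27.009)² = 11.18 × 5.9 × 729.486081 ≈ 48,118.4 × g
Increase = 48,118.4 − 17,055.6 = 31,062.8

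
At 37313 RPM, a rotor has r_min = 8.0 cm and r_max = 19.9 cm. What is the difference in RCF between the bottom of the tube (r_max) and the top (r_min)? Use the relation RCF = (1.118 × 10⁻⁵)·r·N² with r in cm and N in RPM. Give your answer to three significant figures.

ΔRCF ≈ 185000 ×g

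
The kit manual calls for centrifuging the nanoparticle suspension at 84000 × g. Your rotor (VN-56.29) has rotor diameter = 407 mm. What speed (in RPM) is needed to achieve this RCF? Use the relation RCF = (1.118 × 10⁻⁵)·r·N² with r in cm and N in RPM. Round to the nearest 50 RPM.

19200 RPM

r = 407 mm / 2 = 203.5 mm = 20.35 cm
RCF = 1.118 × 10⁻⁵ × r × N²
84,000 = 1.118 × 10⁻⁵ × 20.35 × N²
N² = 84,000 / (22.7513 × 10⁻⁵) = 369,209,672
N ≈ √369,209,672 ≈ 19,214.8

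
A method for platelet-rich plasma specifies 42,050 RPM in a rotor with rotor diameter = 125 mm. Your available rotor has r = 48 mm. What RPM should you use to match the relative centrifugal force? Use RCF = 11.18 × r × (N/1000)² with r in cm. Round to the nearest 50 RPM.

≈ 48000 RPM

Original rotor: r = 125 mm / 2 = 62.5 mm = 6.25 cm
RCF_original = 11.18 × 6.25 × (42.05)² = 11.18 × 6.25 × 1,768.2025 ≈ 123,553.1 × g
Your rotor: r = 48 mm = 4.8 cm
123,553.1 = 11.18 × 4.8 × (N/1000)²
(N/1000)² = 123,553.1 / 53.664 = 2302.346
N = 1000 × √2302.346 ≈ 47,982.8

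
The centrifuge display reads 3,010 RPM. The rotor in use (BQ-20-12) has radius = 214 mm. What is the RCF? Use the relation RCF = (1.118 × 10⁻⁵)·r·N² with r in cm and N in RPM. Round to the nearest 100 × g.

r = 214 mm = 21.4 cm
RCF = 1.118 × 10⁻⁵ × r × N²
RCF = 1.118 × 10⁻⁵ × 21.4 × (3010)² = 1.118 × 10⁻⁵ × 21.4 × 9,060,100 ≈ 2,167.6 × g

≈ 2200 × g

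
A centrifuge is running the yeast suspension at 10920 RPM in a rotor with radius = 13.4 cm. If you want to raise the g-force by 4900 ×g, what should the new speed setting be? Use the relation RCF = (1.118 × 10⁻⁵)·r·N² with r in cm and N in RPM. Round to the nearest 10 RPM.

Current RCF = 1.118 × 10⁻⁵ × 13.4 × (10920)² = 1.118 × 10⁻⁵ × 13.4 × 119,246,400 ≈ 17,864.5 × g
Target RCF = 17,864.5 + 4,900 = 22,764.5 × g
N² = 22,764.5 / (14.9812 × 10⁻⁵) = 151,953,782
N ≈ √151,953,782 ≈ 12,327.0

N₂ ≈ 12330 RPM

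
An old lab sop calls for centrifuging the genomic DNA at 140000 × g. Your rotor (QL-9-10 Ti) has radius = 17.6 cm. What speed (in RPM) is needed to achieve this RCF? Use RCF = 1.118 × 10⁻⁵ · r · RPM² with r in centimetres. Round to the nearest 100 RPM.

RCF = 1.118 × 10⁻⁵ × r × N²
140,000 = 1.118 × 10⁻⁵ × 17.6 × N²
N² = 140,000 / (19.6768 × 10⁻⁵) = 711,497,805
N ≈ √711,497,805 ≈ 26,673.9

N ≈ 26700 RPM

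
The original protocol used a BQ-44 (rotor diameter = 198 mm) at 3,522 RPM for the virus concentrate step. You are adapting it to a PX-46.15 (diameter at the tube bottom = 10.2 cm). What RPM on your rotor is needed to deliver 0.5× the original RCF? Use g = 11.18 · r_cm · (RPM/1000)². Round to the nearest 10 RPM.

Original rotor: r = 198 mm / 2 = 99 mm = 9.9 cm
RCF_original = 11.18 × 9.9 × (3.522)² = 11.18 × 9.9 × 12.404484 ≈ 1,373 × g
Target RCF = 0.5 × 1,373 ≈ 686.5 × g
Your rotor: r = 10.2 / 2 = 5.1 cm
686.5 = 11.18 × 5.1 × (N/1000)²
(N/1000)² = 686.5 / 57.018 = 12.04006
N = 1000 × √12.04006 ≈ 3,469.9

3470 RPM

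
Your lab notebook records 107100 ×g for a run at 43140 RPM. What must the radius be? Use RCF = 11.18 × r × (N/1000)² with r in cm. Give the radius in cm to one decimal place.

RCF = 11.18 × r × (N/1000)²
107100 = 11.18 × r × (43.14)²
r = 107100 / (11.18 × 1861.0596) = 107100 / 20806.65 ≈ 5.147 cm

≈ 5.1 cm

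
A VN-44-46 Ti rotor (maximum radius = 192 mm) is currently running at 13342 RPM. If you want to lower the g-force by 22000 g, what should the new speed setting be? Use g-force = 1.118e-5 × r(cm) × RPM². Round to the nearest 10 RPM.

≈ 8690 RPM

r = 192 mm = 19.2 cm
Current RCF = 1.118 × 10⁻⁵ × 19.2 × (13342)² = 1.118 × 10⁻⁵ × 19.2 × 178,008,964 ≈ 38,210.7 × g
Target RCF = 38,210.7 − 22,000 = 16,210.7 × g
N² = 16,210.7 / (21.4656 × 10⁻⁵) = 75,519,436
N ≈ √75,519,436 ≈ 8,690.2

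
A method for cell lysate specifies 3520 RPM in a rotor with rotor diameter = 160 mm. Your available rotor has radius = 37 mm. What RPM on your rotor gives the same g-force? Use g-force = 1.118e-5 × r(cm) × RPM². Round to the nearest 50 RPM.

Original rotor: r = 160 mm / 2 = 80 mm = 8 cm
RCF_original = 1.118 × 10⁻⁵ × 8 × (3520)² = 1.118 × 10⁻⁵ × 8 × 12,390,400 ≈ 1,108.2 × g
Your rotor: r = 37 mm = 3.7 cm
1,108.2 = 1.118 × 10⁻⁵ × 3.7 × N²
N² = 1,108.2 / (4.1366 × 10⁻⁵) = 26,790,117
N ≈ √26,790,117 ≈ 5,175.9

≈ 5200 RPM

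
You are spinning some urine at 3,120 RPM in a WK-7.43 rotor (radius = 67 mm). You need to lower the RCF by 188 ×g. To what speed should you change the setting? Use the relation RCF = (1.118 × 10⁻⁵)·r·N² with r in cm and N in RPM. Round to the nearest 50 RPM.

≈ 2700 RPM

r = 67 mm = 6.7 cm
Current RCF = 1.118 × 10⁻⁵ × 6.7 × (3120)² = 1.118 × 10⁻⁵ × 6.7 × 9,734,400 ≈ 729.2 × g
Target RCF = 729.2 − 188 = 541.2 × g
N² = 541.2 / (7.4906 × 10⁻⁵) = 7,225,055
N ≈ √7,225,055 ≈ 2,687.9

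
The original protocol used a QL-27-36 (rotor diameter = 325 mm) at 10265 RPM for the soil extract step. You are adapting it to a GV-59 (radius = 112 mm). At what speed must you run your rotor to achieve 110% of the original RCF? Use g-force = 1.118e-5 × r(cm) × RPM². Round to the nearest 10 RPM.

≈ 12970 RPM

Original rotor: r = 325 mm / 2 = 162.5 mm = 16.25 cm
RCF_original = 1.118 × 10⁻⁵ × 16.25 × (10265)² = 1.118 × 10⁻⁵ × 16.25 × 105,370,225 ≈ 19,143.1 × g
Target RCF = 1.1 × 19,143.1 ≈ 21,057.4 × g
Your rotor: r = 112 mm = 11.2 cm
21,057.4 = 1.118 × 10⁻⁵ × 11.2 × N²
N² = 21,057.4 / (12.5216 × 10⁻⁵) = 168,168,605
N ≈ √168,168,605 ≈ 12,968.0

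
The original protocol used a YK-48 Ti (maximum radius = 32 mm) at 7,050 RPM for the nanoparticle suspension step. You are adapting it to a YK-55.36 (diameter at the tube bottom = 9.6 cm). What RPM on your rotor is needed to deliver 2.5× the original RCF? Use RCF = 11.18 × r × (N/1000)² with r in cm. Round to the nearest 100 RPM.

Original rotor: r = 32 mm = 3.2 cm
RCF_original = 11.18 × 3.2 × (7.05)² = 11.18 × 3.2 × 49.7025 ≈ 1,778.2 × g
Target RCF = 2.5 × 1,778.2 ≈ 4,445.5 × g
Your rotor: r = 9.6 / 2 = 4.8 cm
4,445.5 = 11.18 × 4.8 × (N/1000)²
(N/1000)² = 4,445.5 / 53.664 = 82.83952
N = 1000 × √82.83952 ≈ 9,101.6

≈ 9100 RPM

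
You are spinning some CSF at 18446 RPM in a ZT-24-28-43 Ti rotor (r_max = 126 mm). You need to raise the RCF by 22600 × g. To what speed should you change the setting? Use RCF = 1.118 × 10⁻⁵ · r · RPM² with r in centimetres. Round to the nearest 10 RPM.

≈ 22380 RPM

r = 126 mm = 12.6 cm
Current RCF = 1.118 × 10⁻⁵ × 12.6 × (18446)² = 1.118 × 10⁻⁵ × 12.6 × 340,254,916 ≈ 47,931 × g
Target RCF = 47,931 + 22,600 = 70,531 × g
N² = 70,531 / (14.0868 × 10⁻⁵) = 500,688,588
N ≈ √500,688,588 ≈ 22,376.1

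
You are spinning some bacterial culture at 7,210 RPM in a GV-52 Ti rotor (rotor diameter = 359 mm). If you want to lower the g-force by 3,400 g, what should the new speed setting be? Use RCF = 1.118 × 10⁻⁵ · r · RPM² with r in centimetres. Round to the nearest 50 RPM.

≈ 5900 RPM

r = 359 mm / 2 = 179.5 mm = 17.95 cm
Current RCF = 1.118 × 10⁻⁵ × 17.95 × (7210)² = 1.118 × 10⁻⁵ × 17.95 × 51,984,100 ≈ 10,432.2 × g
Target RCF = 10,432.2 − 3,400 = 7,032.2 × g
N² = 7,032.2 / (20.0681 × 10⁻⁵) = 35,041,683
N ≈ √35,041,683 ≈ 5,919.6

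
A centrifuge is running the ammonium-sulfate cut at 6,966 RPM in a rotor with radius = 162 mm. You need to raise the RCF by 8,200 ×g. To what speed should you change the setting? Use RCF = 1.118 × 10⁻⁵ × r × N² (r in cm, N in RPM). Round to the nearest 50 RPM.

r = 162 mm = 16.2 cm
Current RCF = 1.118 × 10⁻⁵ × 16.2 × (6966)² = 1.118 × 10⁻⁵ × 16.2 × 48,525,156 ≈ 8,788.7 × g
Target RCF = 8,788.7 + 8,200 = 16,988.7 × g
N² = 16,988.7 / (18.1116 × 10⁻⁵) = 93,800,106
N ≈ √93,800,106 ≈ 9,685.0

N₂ ≈ 9700 RPM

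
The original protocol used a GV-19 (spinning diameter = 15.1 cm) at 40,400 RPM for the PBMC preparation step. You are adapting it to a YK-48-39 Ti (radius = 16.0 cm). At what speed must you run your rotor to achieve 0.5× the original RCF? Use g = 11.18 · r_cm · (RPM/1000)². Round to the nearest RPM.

Original rotor: r = 15.1 / 2 = 7.55 cm
RCF = 11.18 × r × (N/1000)²
RCF_original = 11.18 × 7.55 × (40.4)² = 11.18 × 7.55 × 1,632.16 ≈ 137,769 × g
Target RCF = 0.5 × 137,769 ≈ 68,884.5 × g
68,884.5 = 11.18 × 16 × (N/1000)²
(N/1000)² = 68,884.5 / 178.88 = 385.0878
N = 1000 × √385.0878 ≈ 19,623.7

≈ 19624 RPM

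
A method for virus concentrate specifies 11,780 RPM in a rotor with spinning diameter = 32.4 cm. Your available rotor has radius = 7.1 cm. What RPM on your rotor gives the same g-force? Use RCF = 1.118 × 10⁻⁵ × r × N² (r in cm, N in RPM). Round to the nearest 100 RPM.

Original rotor: r = 32.4 / 2 = 16.2 cm
RCF_original = 1.118 × 10⁻⁵ × 16.2 × (11780)² = 1.118 × 10⁻⁵ × 16.2 × 138,768,400 ≈ 25,133.2 × g
25,133.2 = 1.118 × 10⁻⁵ × 7.1 × N²
N² = 25,133.2 / (7.9378 × 10⁻⁵) = 316,626,773
N ≈ √316,626,773 ≈ 17,794.0

≈ 17800 RPM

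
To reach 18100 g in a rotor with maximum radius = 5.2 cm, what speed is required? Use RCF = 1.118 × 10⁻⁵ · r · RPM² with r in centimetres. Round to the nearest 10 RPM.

N ≈ 17640 RPM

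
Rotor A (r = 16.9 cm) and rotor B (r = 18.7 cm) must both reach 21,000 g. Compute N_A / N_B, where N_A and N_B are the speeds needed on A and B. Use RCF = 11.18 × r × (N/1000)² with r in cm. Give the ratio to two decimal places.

At fixed RCF, N ∝ 1/√r, so N_A/N_B = √(r_B/r_A) = √(18.7/16.9) = √1.106509 = 1.0519.

1.05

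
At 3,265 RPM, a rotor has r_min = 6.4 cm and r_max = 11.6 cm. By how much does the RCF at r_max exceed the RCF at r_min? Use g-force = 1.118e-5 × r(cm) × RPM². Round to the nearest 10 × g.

620 x g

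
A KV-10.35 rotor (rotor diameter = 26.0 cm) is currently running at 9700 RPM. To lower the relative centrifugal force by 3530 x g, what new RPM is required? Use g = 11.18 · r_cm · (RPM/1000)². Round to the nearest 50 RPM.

r = 26.0 / 2 = 13 cm
Current RCF = 11.18 × 13 × (9.7)² = 11.18 × 13 × 94.09 ≈ 13,675 × g
Target RCF = 13,675 − 3,530 = 10,145 × g
(N/1000)² = 10,145 / 145.34 = 69.80184
N = 1000 × √69.80184 ≈ 8,354.7

N₂ ≈ 8350 RPM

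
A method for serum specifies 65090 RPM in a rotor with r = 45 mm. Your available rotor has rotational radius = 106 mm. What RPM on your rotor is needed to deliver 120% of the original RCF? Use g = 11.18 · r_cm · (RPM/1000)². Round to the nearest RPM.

Original rotor: r = 45 mm = 4.5 cm
RCF_original = 11.18 × 4.5 × (65.09)² = 11.18 × 4.5 × 4,236.7081 ≈ 213,148.8 × g
Target RCF = 1.2 × 213,148.8 ≈ 255,778.6 × g
Your rotor: r = 106 mm = 10.6 cm
255,778.6 = 11.18 × 10.6 × (N/1000)²
(N/1000)² = 255,778.6 / 118.508 = 2158.323
N = 1000 × √2158.323 ≈ 46,457.8

46458 RPM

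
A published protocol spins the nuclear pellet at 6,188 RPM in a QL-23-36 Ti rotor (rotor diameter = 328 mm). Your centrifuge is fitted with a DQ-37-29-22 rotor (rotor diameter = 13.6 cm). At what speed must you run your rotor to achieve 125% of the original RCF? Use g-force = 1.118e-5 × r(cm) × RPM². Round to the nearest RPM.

Original rotor: r = 328 mm / 2 = 164 mm = 16.4 cm
RCF_original = 1.118 × 10⁻⁵ × 16.4 × (6188)² = 1.118 × 10⁻⁵ × 16.4 × 38,291,344 ≈ 7,020.8 × g
Target RCF = 1.25 × 7,020.8 ≈ 8,776 × g
Your rotor: r = 13.6 / 2 = 6.8 cm
8,776 = 1.118 × 10⁻⁵ × 6.8 × N²
N² = 8,776 / (7.6024 × 10⁻⁵) = 115,437,230
N ≈ √115,437,230 ≈ 10,744.2

≈ 10744 RPM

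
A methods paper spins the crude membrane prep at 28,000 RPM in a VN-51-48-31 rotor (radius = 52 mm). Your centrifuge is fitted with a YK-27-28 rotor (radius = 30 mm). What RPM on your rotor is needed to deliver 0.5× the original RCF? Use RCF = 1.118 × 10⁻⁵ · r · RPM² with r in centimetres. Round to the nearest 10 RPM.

≈ 26070 RPM

Original rotor: r = 52 mm = 5.2 cm
RCF_original = 1.118 × 10⁻⁵ × 5.2 × (28000)² = 1.118 × 10⁻⁵ × 5.2 × 784,000,000 ≈ 45,578.6 × g
Target RCF = 0.5 × 45,578.6 ≈ 22,789.3 × g
Your rotor: r = 30 mm = 3.0 cm
22,789.3 = 1.118 × 10⁻⁵ × 3 × N²
N² = 22,789.3 / (3.354 × 10⁻⁵) = 679,466,309
N ≈ √679,466,309 ≈ 26,066.6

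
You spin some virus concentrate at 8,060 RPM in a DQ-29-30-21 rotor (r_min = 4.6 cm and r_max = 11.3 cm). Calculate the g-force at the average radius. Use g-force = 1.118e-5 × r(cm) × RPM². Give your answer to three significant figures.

r_avg = (4.6 + 11.3) / 2 = 7.95 cm
RCF = 1.118 × 10⁻⁵ × 7.95 × (8060)² = 1.118 × 10⁻⁵ × 7.95 × 64,963,600 ≈ 5,774 × g

≈ 5770 ×g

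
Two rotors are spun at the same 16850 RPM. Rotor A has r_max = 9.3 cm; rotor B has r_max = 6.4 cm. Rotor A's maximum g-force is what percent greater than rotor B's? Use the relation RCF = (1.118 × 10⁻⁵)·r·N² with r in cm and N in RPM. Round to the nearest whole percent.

At equal RPM, RCF scales linearly with r: ratio = 9.3 / 6.4 = 1.4531.
So rotor A delivers 45.3% more g-force.

45%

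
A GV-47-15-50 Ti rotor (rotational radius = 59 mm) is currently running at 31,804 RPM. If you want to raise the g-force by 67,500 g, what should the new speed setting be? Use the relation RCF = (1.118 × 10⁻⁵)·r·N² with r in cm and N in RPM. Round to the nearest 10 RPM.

45110 RPM

r = 59 mm = 5.9 cm
Current RCF = 1.118 × 10⁻⁵ × 5.9 × (31804)² = 1.118 × 10⁻⁵ × 5.9 × 1,011,494,416 ≈ 66,720.2 × g
Target RCF = 66,720.2 + 67,500 = 134,220.2 × g
N² = 134,220.2 / (6.5962 × 10⁻⁵) = 2,034,810,952
N ≈ √2,034,810,952 ≈ 45,108.9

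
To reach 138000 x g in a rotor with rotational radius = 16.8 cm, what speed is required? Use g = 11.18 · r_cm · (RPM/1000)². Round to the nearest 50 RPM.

≈ 27100 RPM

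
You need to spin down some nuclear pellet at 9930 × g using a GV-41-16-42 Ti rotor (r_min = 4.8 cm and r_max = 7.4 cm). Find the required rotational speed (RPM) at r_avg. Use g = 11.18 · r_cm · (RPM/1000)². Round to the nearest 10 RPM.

r_avg = (4.8 + 7.4) / 2 = 6.1 cm
RCF = 11.18 × r × (N/1000)²
9,930 = 11.18 × 6.1 × (N/1000)²
(N/1000)² = 9,930 / 68.198 = 145.6054
N = 1000 × √145.6054 ≈ 12,066.7

N ≈ 12070 RPM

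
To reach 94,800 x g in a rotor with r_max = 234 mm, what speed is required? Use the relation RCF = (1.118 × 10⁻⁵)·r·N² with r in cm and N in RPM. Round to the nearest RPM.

N ≈ 19036 RPM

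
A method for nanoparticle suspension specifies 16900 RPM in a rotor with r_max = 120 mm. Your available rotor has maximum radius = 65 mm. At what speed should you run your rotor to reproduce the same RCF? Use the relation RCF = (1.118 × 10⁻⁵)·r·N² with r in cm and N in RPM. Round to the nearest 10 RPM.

22960 RPM

Original rotor: r = 120 mm = 12.0 cm
RCF_original = 1.118 × 10⁻⁵ × 12 × (16900)² = 1.118 × 10⁻⁵ × 12 × 285,610,000 ≈ 38,317.4 × g
Your rotor: r = 65 mm = 6.5 cm
38,317.4 = 1.118 × 10⁻⁵ × 6.5 × N²
N² = 38,317.4 / (7.267 × 10⁻⁵) = 527,279,483
N ≈ √527,279,483 ≈ 22,962.6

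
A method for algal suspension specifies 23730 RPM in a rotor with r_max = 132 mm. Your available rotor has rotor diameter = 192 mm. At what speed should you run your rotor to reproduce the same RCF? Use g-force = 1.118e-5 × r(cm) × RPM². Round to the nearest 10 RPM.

Original rotor: r = 132 mm = 13.2 cm
RCF_original = 1.118 × 10⁻⁵ × 13.2 × (23730)² = 1.118 × 10⁻⁵ × 13.2 × 563,112,900 ≈ 83,101.9 × g
Your rotor: r = 192 mm / 2 = 96 mm = 9.6 cm
83,101.9 = 1.118 × 10⁻⁵ × 9.6 × N²
N² = 83,101.9 / (10.7328 × 10⁻⁵) = 774,279,778
N ≈ √774,279,778 ≈ 27,825.9

27830 RPM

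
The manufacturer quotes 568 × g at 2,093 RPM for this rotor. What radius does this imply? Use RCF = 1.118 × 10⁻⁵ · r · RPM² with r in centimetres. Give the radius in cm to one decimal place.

11.6 cm

RCF = 1.118 × 10⁻⁵ × r × N²
568 = 1.118 × 10⁻⁵ × r × (2093)²
r = 568 / (1.118 × 10⁻⁵ × 4,380,649) = 568 / 48.97566 ≈ 11.598 cm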